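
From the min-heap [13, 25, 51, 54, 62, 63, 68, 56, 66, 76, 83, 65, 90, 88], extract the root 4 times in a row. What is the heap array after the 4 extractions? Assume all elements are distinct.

extract-min #1 returns 13:
  remove root 13; move last element 88 to root → [88, 25, 51, 54, 62, 63, 68, 56, 66, 76, 83, 65, 90]
  88 vs smaller child 25 at index 1, swap → [25, 88, 51, 54, 62, 63, 68, 56, 66, 76, 83, 65, 90]
  88 vs smaller child 54 at index 3, swap → [25, 54, 51, 88, 62, 63, 68, 56, 66, 76, 83, 65, 90]
  88 vs smaller child 56 at index 7, swap → [25, 54, 51, 56, 62, 63, 68, 88, 66, 76, 83, 65, 90]
extract-min #2 returns 25:
  remove root 25; move last element 90 to root → [90, 54, 51, 56, 62, 63, 68, 88, 66, 76, 83, 65]
  90 vs smaller child 51 at index 2, swap → [51, 54, 90, 56, 62, 63, 68, 88, 66, 76, 83, 65]
  90 vs smaller child 63 at index 5, swap → [51, 54, 63, 56, 62, 90, 68, 88, 66, 76, 83, 65]
  90 vs only child 65 at index 11, swap → [51, 54, 63, 56, 62, 65, 68, 88, 66, 76, 83, 90]
extract-min #3 returns 51:
  remove root 51; move last element 90 to root → [90, 54, 63, 56, 62, 65, 68, 88, 66, 76, 83]
  90 vs smaller child 54 at index 1, swap → [54, 90, 63, 56, 62, 65, 68, 88, 66, 76, 83]
  90 vs smaller child 56 at index 3, swap → [54, 56, 63, 90, 62, 65, 68, 88, 66, 76, 83]
  90 vs smaller child 66 at index 8, swap → [54, 56, 63, 66, 62, 65, 68, 88, 90, 76, 83]
extract-min #4 returns 54:
  remove root 54; move last element 83 to root → [83, 56, 63, 66, 62, 65, 68, 88, 90, 76]
  83 vs smaller child 56 at index 1, swap → [56, 83, 63, 66, 62, 65, 68, 88, 90, 76]
  83 vs smaller child 62 at index 4, swap → [56, 62, 63, 66, 83, 65, 68, 88, 90, 76]
  83 vs only child 76 at index 9, swap → [56, 62, 63, 66, 76, 65, 68, 88, 90, 83]

[56, 62, 63, 66, 76, 65, 68, 88, 90, 83]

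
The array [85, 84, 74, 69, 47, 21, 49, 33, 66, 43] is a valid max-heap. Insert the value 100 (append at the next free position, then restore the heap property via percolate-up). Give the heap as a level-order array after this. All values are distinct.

[100, 85, 74, 69, 84, 21, 49, 33, 66, 43, 47]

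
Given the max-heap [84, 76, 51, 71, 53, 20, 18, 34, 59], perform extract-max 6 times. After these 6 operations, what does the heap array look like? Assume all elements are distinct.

[34, 20, 18]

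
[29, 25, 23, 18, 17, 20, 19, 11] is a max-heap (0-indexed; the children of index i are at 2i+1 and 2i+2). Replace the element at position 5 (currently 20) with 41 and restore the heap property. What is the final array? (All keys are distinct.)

[41, 25, 29, 18, 17, 23, 19, 11]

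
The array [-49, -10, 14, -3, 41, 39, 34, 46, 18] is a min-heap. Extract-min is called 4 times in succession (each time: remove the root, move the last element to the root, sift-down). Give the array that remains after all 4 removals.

[18, 39, 34, 46, 41]

extract-min #1 returns -49:
  remove root -49; move last element 18 to root → [18, -10, 14, -3, 41, 39, 34, 46]
  18 vs smaller child -10 at index 1, swap → [-10, 18, 14, -3, 41, 39, 34, 46]
  18 vs smaller child -3 at index 3, swap → [-10, -3, 14, 18, 41, 39, 34, 46]
extract-min #2 returns -10:
  remove root -10; move last element 46 to root → [46, -3, 14, 18, 41, 39, 34]
  46 vs smaller child -3 at index 1, swap → [-3, 46, 14, 18, 41, 39, 34]
  46 vs smaller child 18 at index 3, swap → [-3, 18, 14, 46, 41, 39, 34]
extract-min #3 returns -3:
  remove root -3; move last element 34 to root → [34, 18, 14, 46, 41, 39]
  34 vs smaller child 14 at index 2, swap → [14, 18, 34, 46, 41, 39]
extract-min #4 returns 14:
  remove root 14; move last element 39 to root → [39, 18, 34, 46, 41]
  39 vs smaller child 18 at index 1, swap → [18, 39, 34, 46, 41]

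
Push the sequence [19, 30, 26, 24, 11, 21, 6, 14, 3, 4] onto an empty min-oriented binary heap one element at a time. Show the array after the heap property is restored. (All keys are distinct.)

Insert 19:
  append 19 at index 0 → [19] (no swap needed)
Insert 30:
  append 30 at index 1 → [19, 30] (no swap needed)
Insert 26:
  append 26 at index 2 → [19, 30, 26] (no swap needed)
Insert 24:
  append 24 at index 3 → [19, 30, 26, 24]
  24 < parent 30 at index 1, swap → [19, 24, 26, 30]
Insert 11:
  append 11 at index 4 → [19, 24, 26, 30, 11]
  11 < parent 24 at index 1, swap → [19, 11, 26, 30, 24]
  11 < parent 19 at index 0, swap → [11, 19, 26, 30, 24]
Insert 21:
  append 21 at index 5 → [11, 19, 26, 30, 24, 21]
  21 < parent 26 at index 2, swap → [11, 19, 21, 30, 24, 26]
Insert 6:
  append 6 at index 6 → [11, 19, 21, 30, 24, 26, 6]
  6 < parent 21 at index 2, swap → [11, 19, 6, 30, 24, 26, 21]
  6 < parent 11 at index 0, swap → [6, 19, 11, 30, 24, 26, 21]
Insert 14:
  append 14 at index 7 → [6, 19, 11, 30, 24, 26, 21, 14]
  14 < parent 30 at index 3, swap → [6, 19, 11, 14, 24, 26, 21, 30]
  14 < parent 19 at index 1, swap → [6, 14, 11, 19, 24, 26, 21, 30]
Insert 3:
  append 3 at index 8 → [6, 14, 11, 19, 24, 26, 21, 30, 3]
  3 < parent 19 at index 3, swap → [6, 14, 11, 3, 24, 26, 21, 30, 19]
  3 < parent 14 at index 1, swap → [6, 3, 11, 14, 24, 26, 21, 30, 19]
  3 < parent 6 at index 0, swap → [3, 6, 11, 14, 24, 26, 21, 30, 19]
Insert 4:
  append 4 at index 9 → [3, 6, 11, 14, 24, 26, 21, 30, 19, 4]
  4 < parent 24 at index 4, swap → [3, 6, 11, 14, 4, 26, 21, 30, 19, 24]
  4 < parent 6 at index 1, swap → [3, 4, 11, 14, 6, 26, 21, 30, 19, 24]

[3, 4, 11, 14, 6, 26, 21, 30, 19, 24]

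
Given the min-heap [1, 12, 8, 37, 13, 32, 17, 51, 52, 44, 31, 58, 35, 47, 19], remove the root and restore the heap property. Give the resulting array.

[8, 12, 17, 37, 13, 32, 19, 51, 52, 44, 31, 58, 35, 47]

remove root 1; move last element 19 to root → [19, 12, 8, 37, 13, 32, 17, 51, 52, 44, 31, 58, 35, 47]
19 vs smaller child 8 at index 2, swap → [8, 12, 19, 37, 13, 32, 17, 51, 52, 44, 31, 58, 35, 47]
19 vs smaller child 17 at index 6, swap → [8, 12, 17, 37, 13, 32, 19, 51, 52, 44, 31, 58, 35, 47]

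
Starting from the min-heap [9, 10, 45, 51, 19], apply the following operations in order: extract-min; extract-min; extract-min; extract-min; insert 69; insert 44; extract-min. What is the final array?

[51, 69]

extract-min → returns 9:
  remove root 9; move last element 19 to root → [19, 10, 45, 51]
  19 vs smaller child 10 at index 1, swap → [10, 19, 45, 51]
extract-min → returns 10:
  remove root 10; move last element 51 to root → [51, 19, 45]
  51 vs smaller child 19 at index 1, swap → [19, 51, 45]
extract-min → returns 19:
  remove root 19; move last element 45 to root → [45, 51] (no swap needed)
extract-min → returns 45:
  remove root 45; move last element 51 to root → [51] (no swap needed)
insert 69:
  append 69 at index 1 → [51, 69] (no swap needed)
insert 44:
  append 44 at index 2 → [51, 69, 44]
  44 < parent 51 at index 0, swap → [44, 69, 51]
extract-min → returns 44:
  remove root 44; move last element 51 to root → [51, 69] (no swap needed)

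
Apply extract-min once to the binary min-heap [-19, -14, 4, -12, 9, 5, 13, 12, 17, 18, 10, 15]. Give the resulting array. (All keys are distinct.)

[-14, -12, 4, 12, 9, 5, 13, 15, 17, 18, 10]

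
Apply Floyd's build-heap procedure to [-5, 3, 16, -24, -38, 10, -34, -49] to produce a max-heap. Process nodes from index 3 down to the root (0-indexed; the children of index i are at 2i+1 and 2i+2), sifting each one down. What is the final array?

[16, 3, 10, -24, -38, -5, -34, -49]

sift down from index 3: already satisfies heap property
sift down from index 2: already satisfies heap property
sift down from index 1: already satisfies heap property
sift down from index 0:
  -5 vs larger child 16 at index 2, swap → [16, 3, -5, -24, -38, 10, -34, -49]
  -5 vs larger child 10 at index 5, swap → [16, 3, 10, -24, -38, -5, -34, -49]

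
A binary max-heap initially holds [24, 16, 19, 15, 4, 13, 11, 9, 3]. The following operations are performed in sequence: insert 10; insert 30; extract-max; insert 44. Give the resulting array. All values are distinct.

[44, 24, 19, 15, 16, 13, 11, 9, 3, 4, 10]

insert 10:
  append 10 at index 9 → [24, 16, 19, 15, 4, 13, 11, 9, 3, 10]
  10 > parent 4 at index 4, swap → [24, 16, 19, 15, 10, 13, 11, 9, 3, 4]
insert 30:
  append 30 at index 10 → [24, 16, 19, 15, 10, 13, 11, 9, 3, 4, 30]
  30 > parent 10 at index 4, swap → [24, 16, 19, 15, 30, 13, 11, 9, 3, 4, 10]
  30 > parent 16 at index 1, swap → [24, 30, 19, 15, 16, 13, 11, 9, 3, 4, 10]
  30 > parent 24 at index 0, swap → [30, 24, 19, 15, 16, 13, 11, 9, 3, 4, 10]
extract-max → returns 30:
  remove root 30; move last element 10 to root → [10, 24, 19, 15, 16, 13, 11, 9, 3, 4]
  10 vs larger child 24 at index 1, swap → [24, 10, 19, 15, 16, 13, 11, 9, 3, 4]
  10 vs larger child 16 at index 4, swap → [24, 16, 19, 15, 10, 13, 11, 9, 3, 4]
insert 44:
  append 44 at index 10 → [24, 16, 19, 15, 10, 13, 11, 9, 3, 4, 44]
  44 > parent 10 at index 4, swap → [24, 16, 19, 15, 44, 13, 11, 9, 3, 4, 10]
  44 > parent 16 at index 1, swap → [24, 44, 19, 15, 16, 13, 11, 9, 3, 4, 10]
  44 > parent 24 at index 0, swap → [44, 24, 19, 15, 16, 13, 11, 9, 3, 4, 10]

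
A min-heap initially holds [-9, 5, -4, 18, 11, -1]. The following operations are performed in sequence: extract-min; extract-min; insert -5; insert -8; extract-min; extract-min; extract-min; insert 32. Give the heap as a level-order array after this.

[5, 18, 11, 32]

extract-min → returns -9:
  remove root -9; move last element -1 to root → [-1, 5, -4, 18, 11]
  -1 vs smaller child -4 at index 2, swap → [-4, 5, -1, 18, 11]
extract-min → returns -4:
  remove root -4; move last element 11 to root → [11, 5, -1, 18]
  11 vs smaller child -1 at index 2, swap → [-1, 5, 11, 18]
insert -5:
  append -5 at index 4 → [-1, 5, 11, 18, -5]
  -5 < parent 5 at index 1, swap → [-1, -5, 11, 18, 5]
  -5 < parent -1 at index 0, swap → [-5, -1, 11, 18, 5]
insert -8:
  append -8 at index 5 → [-5, -1, 11, 18, 5, -8]
  -8 < parent 11 at index 2, swap → [-5, -1, -8, 18, 5, 11]
  -8 < parent -5 at index 0, swap → [-8, -1, -5, 18, 5, 11]
extract-min → returns -8:
  remove root -8; move last element 11 to root → [11, -1, -5, 18, 5]
  11 vs smaller child -5 at index 2, swap → [-5, -1, 11, 18, 5]
extract-min → returns -5:
  remove root -5; move last element 5 to root → [5, -1, 11, 18]
  5 vs smaller child -1 at index 1, swap → [-1, 5, 11, 18]
extract-min → returns -1:
  remove root -1; move last element 18 to root → [18, 5, 11]
  18 vs smaller child 5 at index 1, swap → [5, 18, 11]
insert 32:
  append 32 at index 3 → [5, 18, 11, 32] (no swap needed)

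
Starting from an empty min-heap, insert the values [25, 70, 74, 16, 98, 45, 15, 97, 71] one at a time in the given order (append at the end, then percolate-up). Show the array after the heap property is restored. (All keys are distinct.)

Insert 25:
  append 25 at index 0 → [25] (no swap needed)
Insert 70:
  append 70 at index 1 → [25, 70] (no swap needed)
Insert 74:
  append 74 at index 2 → [25, 70, 74] (no swap needed)
Insert 16:
  append 16 at index 3 → [25, 70, 74, 16]
  16 < parent 70 at index 1, swap → [25, 16, 74, 70]
  16 < parent 25 at index 0, swap → [16, 25, 74, 70]
Insert 98:
  append 98 at index 4 → [16, 25, 74, 70, 98] (no swap needed)
Insert 45:
  append 45 at index 5 → [16, 25, 74, 70, 98, 45]
  45 < parent 74 at index 2, swap → [16, 25, 45, 70, 98, 74]
Insert 15:
  append 15 at index 6 → [16, 25, 45, 70, 98, 74, 15]
  15 < parent 45 at index 2, swap → [16, 25, 15, 70, 98, 74, 45]
  15 < parent 16 at index 0, swap → [15, 25, 16, 70, 98, 74, 45]
Insert 97:
  append 97 at index 7 → [15, 25, 16, 70, 98, 74, 45, 97] (no swap needed)
Insert 71:
  append 71 at index 8 → [15, 25, 16, 70, 98, 74, 45, 97, 71] (no swap needed)

[15, 25, 16, 70, 98, 74, 45, 97, 71]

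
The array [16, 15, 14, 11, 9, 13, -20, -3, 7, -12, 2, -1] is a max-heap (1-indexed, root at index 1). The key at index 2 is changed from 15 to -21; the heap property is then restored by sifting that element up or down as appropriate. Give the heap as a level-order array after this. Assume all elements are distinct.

set index 2 from 15 to -21 → [16, -21, 14, 11, 9, 13, -20, -3, 7, -12, 2, -1]
-21 vs larger child 11 at index 4, swap → [16, 11, 14, -21, 9, 13, -20, -3, 7, -12, 2, -1]
-21 vs larger child 7 at index 9, swap → [16, 11, 14, 7, 9, 13, -20, -3, -21, -12, 2, -1]

[16, 11, 14, 7, 9, 13, -20, -3, -21, -12, 2, -1]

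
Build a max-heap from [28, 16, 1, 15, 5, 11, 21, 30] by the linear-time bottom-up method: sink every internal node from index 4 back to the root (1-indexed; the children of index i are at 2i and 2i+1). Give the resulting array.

[30, 28, 21, 16, 5, 11, 1, 15]

sift down from index 4:
  15 vs only child 30 at index 8, swap → [28, 16, 1, 30, 5, 11, 21, 15]
sift down from index 3:
  1 vs larger child 21 at index 7, swap → [28, 16, 21, 30, 5, 11, 1, 15]
sift down from index 2:
  16 vs larger child 30 at index 4, swap → [28, 30, 21, 16, 5, 11, 1, 15]
sift down from index 1:
  28 vs larger child 30 at index 2, swap → [30, 28, 21, 16, 5, 11, 1, 15]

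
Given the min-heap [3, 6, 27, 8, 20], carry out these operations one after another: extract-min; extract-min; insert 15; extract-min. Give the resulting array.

[15, 20, 27]

extract-min → returns 3:
  remove root 3; move last element 20 to root → [20, 6, 27, 8]
  20 vs smaller child 6 at index 1, swap → [6, 20, 27, 8]
  20 vs only child 8 at index 3, swap → [6, 8, 27, 20]
extract-min → returns 6:
  remove root 6; move last element 20 to root → [20, 8, 27]
  20 vs smaller child 8 at index 1, swap → [8, 20, 27]
insert 15:
  append 15 at index 3 → [8, 20, 27, 15]
  15 < parent 20 at index 1, swap → [8, 15, 27, 20]
extract-min → returns 8:
  remove root 8; move last element 20 to root → [20, 15, 27]
  20 vs smaller child 15 at index 1, swap → [15, 20, 27]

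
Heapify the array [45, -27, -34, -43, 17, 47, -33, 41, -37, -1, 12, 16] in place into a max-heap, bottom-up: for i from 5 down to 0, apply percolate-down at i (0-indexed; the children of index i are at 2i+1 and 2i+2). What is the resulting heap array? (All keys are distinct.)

sift down from index 5: already satisfies heap property
sift down from index 4: already satisfies heap property
sift down from index 3:
  -43 vs larger child 41 at index 7, swap → [45, -27, -34, 41, 17, 47, -33, -43, -37, -1, 12, 16]
sift down from index 2:
  -34 vs larger child 47 at index 5, swap → [45, -27, 47, 41, 17, -34, -33, -43, -37, -1, 12, 16]
  -34 vs only child 16 at index 11, swap → [45, -27, 47, 41, 17, 16, -33, -43, -37, -1, 12, -34]
sift down from index 1:
  -27 vs larger child 41 at index 3, swap → [45, 41, 47, -27, 17, 16, -33, -43, -37, -1, 12, -34]
sift down from index 0:
  45 vs larger child 47 at index 2, swap → [47, 41, 45, -27, 17, 16, -33, -43, -37, -1, 12, -34]

[47, 41, 45, -27, 17, 16, -33, -43, -37, -1, 12, -34]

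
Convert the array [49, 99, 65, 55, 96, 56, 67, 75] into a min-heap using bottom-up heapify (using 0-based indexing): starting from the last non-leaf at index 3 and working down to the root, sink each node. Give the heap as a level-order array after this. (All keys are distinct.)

[49, 55, 56, 75, 96, 65, 67, 99]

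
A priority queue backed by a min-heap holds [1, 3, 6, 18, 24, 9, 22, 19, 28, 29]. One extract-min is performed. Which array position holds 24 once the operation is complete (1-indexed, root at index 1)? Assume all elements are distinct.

5

remove root 1; move last element 29 to root → [29, 3, 6, 18, 24, 9, 22, 19, 28]
29 vs smaller child 3 at index 2, swap → [3, 29, 6, 18, 24, 9, 22, 19, 28]
29 vs smaller child 18 at index 4, swap → [3, 18, 6, 29, 24, 9, 22, 19, 28]
29 vs smaller child 19 at index 8, swap → [3, 18, 6, 19, 24, 9, 22, 29, 28]
resulting array: [3, 18, 6, 19, 24, 9, 22, 29, 28]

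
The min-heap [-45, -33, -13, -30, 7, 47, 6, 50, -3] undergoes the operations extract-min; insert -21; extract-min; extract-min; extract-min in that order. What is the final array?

[-13, -3, 6, 50, 7, 47]

extract-min → returns -45:
  remove root -45; move last element -3 to root → [-3, -33, -13, -30, 7, 47, 6, 50]
  -3 vs smaller child -33 at index 1, swap → [-33, -3, -13, -30, 7, 47, 6, 50]
  -3 vs smaller child -30 at index 3, swap → [-33, -30, -13, -3, 7, 47, 6, 50]
insert -21:
  append -21 at index 8 → [-33, -30, -13, -3, 7, 47, 6, 50, -21]
  -21 < parent -3 at index 3, swap → [-33, -30, -13, -21, 7, 47, 6, 50, -3]
extract-min → returns -33:
  remove root -33; move last element -3 to root → [-3, -30, -13, -21, 7, 47, 6, 50]
  -3 vs smaller child -30 at index 1, swap → [-30, -3, -13, -21, 7, 47, 6, 50]
  -3 vs smaller child -21 at index 3, swap → [-30, -21, -13, -3, 7, 47, 6, 50]
extract-min → returns -30:
  remove root -30; move last element 50 to root → [50, -21, -13, -3, 7, 47, 6]
  50 vs smaller child -21 at index 1, swap → [-21, 50, -13, -3, 7, 47, 6]
  50 vs smaller child -3 at index 3, swap → [-21, -3, -13, 50, 7, 47, 6]
extract-min → returns -21:
  remove root -21; move last element 6 to root → [6, -3, -13, 50, 7, 47]
  6 vs smaller child -13 at index 2, swap → [-13, -3, 6, 50, 7, 47]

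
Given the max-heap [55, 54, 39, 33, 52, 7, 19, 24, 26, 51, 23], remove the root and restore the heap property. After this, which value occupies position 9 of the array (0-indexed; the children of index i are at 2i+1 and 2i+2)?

remove root 55; move last element 23 to root → [23, 54, 39, 33, 52, 7, 19, 24, 26, 51]
23 vs larger child 54 at index 1, swap → [54, 23, 39, 33, 52, 7, 19, 24, 26, 51]
23 vs larger child 52 at index 4, swap → [54, 52, 39, 33, 23, 7, 19, 24, 26, 51]
23 vs only child 51 at index 9, swap → [54, 52, 39, 33, 51, 7, 19, 24, 26, 23]
resulting array: [54, 52, 39, 33, 51, 7, 19, 24, 26, 23]

23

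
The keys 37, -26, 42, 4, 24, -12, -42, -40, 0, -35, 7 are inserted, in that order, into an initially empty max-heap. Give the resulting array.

[42, 24, 37, 0, 7, -12, -42, -40, -26, -35, 4]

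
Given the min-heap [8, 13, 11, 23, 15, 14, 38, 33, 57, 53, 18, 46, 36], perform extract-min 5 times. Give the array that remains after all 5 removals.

extract-min #1 returns 8:
  remove root 8; move last element 36 to root → [36, 13, 11, 23, 15, 14, 38, 33, 57, 53, 18, 46]
  36 vs smaller child 11 at index 2, swap → [11, 13, 36, 23, 15, 14, 38, 33, 57, 53, 18, 46]
  36 vs smaller child 14 at index 5, swap → [11, 13, 14, 23, 15, 36, 38, 33, 57, 53, 18, 46]
extract-min #2 returns 11:
  remove root 11; move last element 46 to root → [46, 13, 14, 23, 15, 36, 38, 33, 57, 53, 18]
  46 vs smaller child 13 at index 1, swap → [13, 46, 14, 23, 15, 36, 38, 33, 57, 53, 18]
  46 vs smaller child 15 at index 4, swap → [13, 15, 14, 23, 46, 36, 38, 33, 57, 53, 18]
  46 vs smaller child 18 at index 10, swap → [13, 15, 14, 23, 18, 36, 38, 33, 57, 53, 46]
extract-min #3 returns 13:
  remove root 13; move last element 46 to root → [46, 15, 14, 23, 18, 36, 38, 33, 57, 53]
  46 vs smaller child 14 at index 2, swap → [14, 15, 46, 23, 18, 36, 38, 33, 57, 53]
  46 vs smaller child 36 at index 5, swap → [14, 15, 36, 23, 18, 46, 38, 33, 57, 53]
extract-min #4 returns 14:
  remove root 14; move last element 53 to root → [53, 15, 36, 23, 18, 46, 38, 33, 57]
  53 vs smaller child 15 at index 1, swap → [15, 53, 36, 23, 18, 46, 38, 33, 57]
  53 vs smaller child 18 at index 4, swap → [15, 18, 36, 23, 53, 46, 38, 33, 57]
extract-min #5 returns 15:
  remove root 15; move last element 57 to root → [57, 18, 36, 23, 53, 46, 38, 33]
  57 vs smaller child 18 at index 1, swap → [18, 57, 36, 23, 53, 46, 38, 33]
  57 vs smaller child 23 at index 3, swap → [18, 23, 36, 57, 53, 46, 38, 33]
  57 vs only child 33 at index 7, swap → [18, 23, 36, 33, 53, 46, 38, 57]

[18, 23, 36, 33, 53, 46, 38, 57]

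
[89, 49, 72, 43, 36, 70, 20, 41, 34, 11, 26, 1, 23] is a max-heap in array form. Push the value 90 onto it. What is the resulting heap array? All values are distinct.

[90, 49, 89, 43, 36, 70, 72, 41, 34, 11, 26, 1, 23, 20]

append 90 at index 13 → [89, 49, 72, 43, 36, 70, 20, 41, 34, 11, 26, 1, 23, 90]
90 > parent 20 at index 6, swap → [89, 49, 72, 43, 36, 70, 90, 41, 34, 11, 26, 1, 23, 20]
90 > parent 72 at index 2, swap → [89, 49, 90, 43, 36, 70, 72, 41, 34, 11, 26, 1, 23, 20]
90 > parent 89 at index 0, swap → [90, 49, 89, 43, 36, 70, 72, 41, 34, 11, 26, 1, 23, 20]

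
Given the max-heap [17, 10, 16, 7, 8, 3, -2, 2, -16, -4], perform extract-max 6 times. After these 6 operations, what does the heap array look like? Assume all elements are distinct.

[2, -2, -4, -16]

extract-max #1 returns 17:
  remove root 17; move last element -4 to root → [-4, 10, 16, 7, 8, 3, -2, 2, -16]
  -4 vs larger child 16 at index 2, swap → [16, 10, -4, 7, 8, 3, -2, 2, -16]
  -4 vs larger child 3 at index 5, swap → [16, 10, 3, 7, 8, -4, -2, 2, -16]
extract-max #2 returns 16:
  remove root 16; move last element -16 to root → [-16, 10, 3, 7, 8, -4, -2, 2]
  -16 vs larger child 10 at index 1, swap → [10, -16, 3, 7, 8, -4, -2, 2]
  -16 vs larger child 8 at index 4, swap → [10, 8, 3, 7, -16, -4, -2, 2]
extract-max #3 returns 10:
  remove root 10; move last element 2 to root → [2, 8, 3, 7, -16, -4, -2]
  2 vs larger child 8 at index 1, swap → [8, 2, 3, 7, -16, -4, -2]
  2 vs larger child 7 at index 3, swap → [8, 7, 3, 2, -16, -4, -2]
extract-max #4 returns 8:
  remove root 8; move last element -2 to root → [-2, 7, 3, 2, -16, -4]
  -2 vs larger child 7 at index 1, swap → [7, -2, 3, 2, -16, -4]
  -2 vs larger child 2 at index 3, swap → [7, 2, 3, -2, -16, -4]
extract-max #5 returns 7:
  remove root 7; move last element -4 to root → [-4, 2, 3, -2, -16]
  -4 vs larger child 3 at index 2, swap → [3, 2, -4, -2, -16]
extract-max #6 returns 3:
  remove root 3; move last element -16 to root → [-16, 2, -4, -2]
  -16 vs larger child 2 at index 1, swap → [2, -16, -4, -2]
  -16 vs only child -2 at index 3, swap → [2, -2, -4, -16]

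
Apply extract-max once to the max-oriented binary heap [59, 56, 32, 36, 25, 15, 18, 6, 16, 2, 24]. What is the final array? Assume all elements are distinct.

remove root 59; move last element 24 to root → [24, 56, 32, 36, 25, 15, 18, 6, 16, 2]
24 vs larger child 56 at index 1, swap → [56, 24, 32, 36, 25, 15, 18, 6, 16, 2]
24 vs larger child 36 at index 3, swap → [56, 36, 32, 24, 25, 15, 18, 6, 16, 2]

[56, 36, 32, 24, 25, 15, 18, 6, 16, 2]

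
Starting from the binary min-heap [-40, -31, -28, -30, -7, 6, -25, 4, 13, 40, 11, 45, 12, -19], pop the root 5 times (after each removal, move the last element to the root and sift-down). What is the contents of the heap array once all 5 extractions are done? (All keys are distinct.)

[-19, -7, 6, 4, 40, 11, 45, 12, 13]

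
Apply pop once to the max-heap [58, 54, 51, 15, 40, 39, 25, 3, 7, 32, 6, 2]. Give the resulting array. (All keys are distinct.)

[54, 40, 51, 15, 32, 39, 25, 3, 7, 2, 6]

remove root 58; move last element 2 to root → [2, 54, 51, 15, 40, 39, 25, 3, 7, 32, 6]
2 vs larger child 54 at index 1, swap → [54, 2, 51, 15, 40, 39, 25, 3, 7, 32, 6]
2 vs larger child 40 at index 4, swap → [54, 40, 51, 15, 2, 39, 25, 3, 7, 32, 6]
2 vs larger child 32 at index 9, swap → [54, 40, 51, 15, 32, 39, 25, 3, 7, 2, 6]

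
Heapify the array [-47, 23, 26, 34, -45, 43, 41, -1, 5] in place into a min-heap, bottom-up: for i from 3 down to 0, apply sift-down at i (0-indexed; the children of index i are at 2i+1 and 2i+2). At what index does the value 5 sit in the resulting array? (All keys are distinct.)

8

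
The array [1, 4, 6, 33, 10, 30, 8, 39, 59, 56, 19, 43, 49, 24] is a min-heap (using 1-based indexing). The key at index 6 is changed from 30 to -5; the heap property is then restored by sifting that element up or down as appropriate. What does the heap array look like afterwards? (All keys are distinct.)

[-5, 4, 1, 33, 10, 6, 8, 39, 59, 56, 19, 43, 49, 24]

set index 6 from 30 to -5 → [1, 4, 6, 33, 10, -5, 8, 39, 59, 56, 19, 43, 49, 24]
-5 < parent 6 at index 3, swap → [1, 4, -5, 33, 10, 6, 8, 39, 59, 56, 19, 43, 49, 24]
-5 < parent 1 at index 1, swap → [-5, 4, 1, 33, 10, 6, 8, 39, 59, 56, 19, 43, 49, 24]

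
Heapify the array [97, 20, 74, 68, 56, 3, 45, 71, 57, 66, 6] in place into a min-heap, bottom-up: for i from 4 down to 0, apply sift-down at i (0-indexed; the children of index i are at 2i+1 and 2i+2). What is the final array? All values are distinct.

sift down from index 4:
  56 vs smaller child 6 at index 10, swap → [97, 20, 74, 68, 6, 3, 45, 71, 57, 66, 56]
sift down from index 3:
  68 vs smaller child 57 at index 8, swap → [97, 20, 74, 57, 6, 3, 45, 71, 68, 66, 56]
sift down from index 2:
  74 vs smaller child 3 at index 5, swap → [97, 20, 3, 57, 6, 74, 45, 71, 68, 66, 56]
sift down from index 1:
  20 vs smaller child 6 at index 4, swap → [97, 6, 3, 57, 20, 74, 45, 71, 68, 66, 56]
sift down from index 0:
  97 vs smaller child 3 at index 2, swap → [3, 6, 97, 57, 20, 74, 45, 71, 68, 66, 56]
  97 vs smaller child 45 at index 6, swap → [3, 6, 45, 57, 20, 74, 97, 71, 68, 66, 56]

[3, 6, 45, 57, 20, 74, 97, 71, 68, 66, 56]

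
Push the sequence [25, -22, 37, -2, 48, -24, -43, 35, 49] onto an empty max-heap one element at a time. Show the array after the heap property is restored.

[49, 48, 25, 37, -2, -24, -43, -22, 35]

Insert 25:
  append 25 at index 0 → [25] (no swap needed)
Insert -22:
  append -22 at index 1 → [25, -22] (no swap needed)
Insert 37:
  append 37 at index 2 → [25, -22, 37]
  37 > parent 25 at index 0, swap → [37, -22, 25]
Insert -2:
  append -2 at index 3 → [37, -22, 25, -2]
  -2 > parent -22 at index 1, swap → [37, -2, 25, -22]
Insert 48:
  append 48 at index 4 → [37, -2, 25, -22, 48]
  48 > parent -2 at index 1, swap → [37, 48, 25, -22, -2]
  48 > parent 37 at index 0, swap → [48, 37, 25, -22, -2]
Insert -24:
  append -24 at index 5 → [48, 37, 25, -22, -2, -24] (no swap needed)
Insert -43:
  append -43 at index 6 → [48, 37, 25, -22, -2, -24, -43] (no swap needed)
Insert 35:
  append 35 at index 7 → [48, 37, 25, -22, -2, -24, -43, 35]
  35 > parent -22 at index 3, swap → [48, 37, 25, 35, -2, -24, -43, -22]
Insert 49:
  append 49 at index 8 → [48, 37, 25, 35, -2, -24, -43, -22, 49]
  49 > parent 35 at index 3, swap → [48, 37, 25, 49, -2, -24, -43, -22, 35]
  49 > parent 37 at index 1, swap → [48, 49, 25, 37, -2, -24, -43, -22, 35]
  49 > parent 48 at index 0, swap → [49, 48, 25, 37, -2, -24, -43, -22, 35]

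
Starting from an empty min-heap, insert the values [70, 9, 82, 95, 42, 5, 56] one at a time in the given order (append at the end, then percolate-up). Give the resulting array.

[5, 42, 9, 95, 70, 82, 56]

Insert 70:
  append 70 at index 0 → [70] (no swap needed)
Insert 9:
  append 9 at index 1 → [70, 9]
  9 < parent 70 at index 0, swap → [9, 70]
Insert 82:
  append 82 at index 2 → [9, 70, 82] (no swap needed)
Insert 95:
  append 95 at index 3 → [9, 70, 82, 95] (no swap needed)
Insert 42:
  append 42 at index 4 → [9, 70, 82, 95, 42]
  42 < parent 70 at index 1, swap → [9, 42, 82, 95, 70]
Insert 5:
  append 5 at index 5 → [9, 42, 82, 95, 70, 5]
  5 < parent 82 at index 2, swap → [9, 42, 5, 95, 70, 82]
  5 < parent 9 at index 0, swap → [5, 42, 9, 95, 70, 82]
Insert 56:
  append 56 at index 6 → [5, 42, 9, 95, 70, 82, 56] (no swap needed)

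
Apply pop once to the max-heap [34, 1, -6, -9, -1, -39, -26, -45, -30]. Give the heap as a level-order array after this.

[1, -1, -6, -9, -30, -39, -26, -45]

remove root 34; move last element -30 to root → [-30, 1, -6, -9, -1, -39, -26, -45]
-30 vs larger child 1 at index 1, swap → [1, -30, -6, -9, -1, -39, -26, -45]
-30 vs larger child -1 at index 4, swap → [1, -1, -6, -9, -30, -39, -26, -45]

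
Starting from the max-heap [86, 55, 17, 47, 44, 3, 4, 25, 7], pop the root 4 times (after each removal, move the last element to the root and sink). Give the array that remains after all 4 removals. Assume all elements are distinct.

extract-max #1 returns 86:
  remove root 86; move last element 7 to root → [7, 55, 17, 47, 44, 3, 4, 25]
  7 vs larger child 55 at index 1, swap → [55, 7, 17, 47, 44, 3, 4, 25]
  7 vs larger child 47 at index 3, swap → [55, 47, 17, 7, 44, 3, 4, 25]
  7 vs only child 25 at index 7, swap → [55, 47, 17, 25, 44, 3, 4, 7]
extract-max #2 returns 55:
  remove root 55; move last element 7 to root → [7, 47, 17, 25, 44, 3, 4]
  7 vs larger child 47 at index 1, swap → [47, 7, 17, 25, 44, 3, 4]
  7 vs larger child 44 at index 4, swap → [47, 44, 17, 25, 7, 3, 4]
extract-max #3 returns 47:
  remove root 47; move last element 4 to root → [4, 44, 17, 25, 7, 3]
  4 vs larger child 44 at index 1, swap → [44, 4, 17, 25, 7, 3]
  4 vs larger child 25 at index 3, swap → [44, 25, 17, 4, 7, 3]
extract-max #4 returns 44:
  remove root 44; move last element 3 to root → [3, 25, 17, 4, 7]
  3 vs larger child 25 at index 1, swap → [25, 3, 17, 4, 7]
  3 vs larger child 7 at index 4, swap → [25, 7, 17, 4, 3]

[25, 7, 17, 4, 3]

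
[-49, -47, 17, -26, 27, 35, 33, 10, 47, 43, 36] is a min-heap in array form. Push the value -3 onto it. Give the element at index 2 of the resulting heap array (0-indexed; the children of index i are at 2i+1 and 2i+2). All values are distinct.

append -3 at index 11 → [-49, -47, 17, -26, 27, 35, 33, 10, 47, 43, 36, -3]
-3 < parent 35 at index 5, swap → [-49, -47, 17, -26, 27, -3, 33, 10, 47, 43, 36, 35]
-3 < parent 17 at index 2, swap → [-49, -47, -3, -26, 27, 17, 33, 10, 47, 43, 36, 35]
resulting array: [-49, -47, -3, -26, 27, 17, 33, 10, 47, 43, 36, 35]

-3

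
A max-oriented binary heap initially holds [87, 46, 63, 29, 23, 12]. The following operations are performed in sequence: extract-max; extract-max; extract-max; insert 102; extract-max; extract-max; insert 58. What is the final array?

extract-max → returns 87:
  remove root 87; move last element 12 to root → [12, 46, 63, 29, 23]
  12 vs larger child 63 at index 2, swap → [63, 46, 12, 29, 23]
extract-max → returns 63:
  remove root 63; move last element 23 to root → [23, 46, 12, 29]
  23 vs larger child 46 at index 1, swap → [46, 23, 12, 29]
  23 vs only child 29 at index 3, swap → [46, 29, 12, 23]
extract-max → returns 46:
  remove root 46; move last element 23 to root → [23, 29, 12]
  23 vs larger child 29 at index 1, swap → [29, 23, 12]
insert 102:
  append 102 at index 3 → [29, 23, 12, 102]
  102 > parent 23 at index 1, swap → [29, 102, 12, 23]
  102 > parent 29 at index 0, swap → [102, 29, 12, 23]
extract-max → returns 102:
  remove root 102; move last element 23 to root → [23, 29, 12]
  23 vs larger child 29 at index 1, swap → [29, 23, 12]
extract-max → returns 29:
  remove root 29; move last element 12 to root → [12, 23]
  12 vs only child 23 at index 1, swap → [23, 12]
insert 58:
  append 58 at index 2 → [23, 12, 58]
  58 > parent 23 at index 0, swap → [58, 12, 23]

[58, 12, 23]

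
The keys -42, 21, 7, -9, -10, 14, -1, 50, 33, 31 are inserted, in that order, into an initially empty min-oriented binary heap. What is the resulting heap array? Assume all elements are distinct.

[-42, -10, -1, 21, -9, 14, 7, 50, 33, 31]

Insert -42:
  append -42 at index 0 → [-42] (no swap needed)
Insert 21:
  append 21 at index 1 → [-42, 21] (no swap needed)
Insert 7:
  append 7 at index 2 → [-42, 21, 7] (no swap needed)
Insert -9:
  append -9 at index 3 → [-42, 21, 7, -9]
  -9 < parent 21 at index 1, swap → [-42, -9, 7, 21]
Insert -10:
  append -10 at index 4 → [-42, -9, 7, 21, -10]
  -10 < parent -9 at index 1, swap → [-42, -10, 7, 21, -9]
Insert 14:
  append 14 at index 5 → [-42, -10, 7, 21, -9, 14] (no swap needed)
Insert -1:
  append -1 at index 6 → [-42, -10, 7, 21, -9, 14, -1]
  -1 < parent 7 at index 2, swap → [-42, -10, -1, 21, -9, 14, 7]
Insert 50:
  append 50 at index 7 → [-42, -10, -1, 21, -9, 14, 7, 50] (no swap needed)
Insert 33:
  append 33 at index 8 → [-42, -10, -1, 21, -9, 14, 7, 50, 33] (no swap needed)
Insert 31:
  append 31 at index 9 → [-42, -10, -1, 21, -9, 14, 7, 50, 33, 31] (no swap needed)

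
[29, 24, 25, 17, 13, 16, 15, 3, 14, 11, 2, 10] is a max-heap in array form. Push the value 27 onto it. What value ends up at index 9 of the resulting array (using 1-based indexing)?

append 27 at index 13 → [29, 24, 25, 17, 13, 16, 15, 3, 14, 11, 2, 10, 27]
27 > parent 16 at index 6, swap → [29, 24, 25, 17, 13, 27, 15, 3, 14, 11, 2, 10, 16]
27 > parent 25 at index 3, swap → [29, 24, 27, 17, 13, 25, 15, 3, 14, 11, 2, 10, 16]
resulting array: [29, 24, 27, 17, 13, 25, 15, 3, 14, 11, 2, 10, 16]

14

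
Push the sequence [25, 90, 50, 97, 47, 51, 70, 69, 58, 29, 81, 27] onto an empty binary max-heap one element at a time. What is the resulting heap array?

Insert 25:
  append 25 at index 0 → [25] (no swap needed)
Insert 90:
  append 90 at index 1 → [25, 90]
  90 > parent 25 at index 0, swap → [90, 25]
Insert 50:
  append 50 at index 2 → [90, 25, 50] (no swap needed)
Insert 97:
  append 97 at index 3 → [90, 25, 50, 97]
  97 > parent 25 at index 1, swap → [90, 97, 50, 25]
  97 > parent 90 at index 0, swap → [97, 90, 50, 25]
Insert 47:
  append 47 at index 4 → [97, 90, 50, 25, 47] (no swap needed)
Insert 51:
  append 51 at index 5 → [97, 90, 50, 25, 47, 51]
  51 > parent 50 at index 2, swap → [97, 90, 51, 25, 47, 50]
Insert 70:
  append 70 at index 6 → [97, 90, 51, 25, 47, 50, 70]
  70 > parent 51 at index 2, swap → [97, 90, 70, 25, 47, 50, 51]
Insert 69:
  append 69 at index 7 → [97, 90, 70, 25, 47, 50, 51, 69]
  69 > parent 25 at index 3, swap → [97, 90, 70, 69, 47, 50, 51, 25]
Insert 58:
  append 58 at index 8 → [97, 90, 70, 69, 47, 50, 51, 25, 58] (no swap needed)
Insert 29:
  append 29 at index 9 → [97, 90, 70, 69, 47, 50, 51, 25, 58, 29] (no swap needed)
Insert 81:
  append 81 at index 10 → [97, 90, 70, 69, 47, 50, 51, 25, 58, 29, 81]
  81 > parent 47 at index 4, swap → [97, 90, 70, 69, 81, 50, 51, 25, 58, 29, 47]
Insert 27:
  append 27 at index 11 → [97, 90, 70, 69, 81, 50, 51, 25, 58, 29, 47, 27] (no swap needed)

[97, 90, 70, 69, 81, 50, 51, 25, 58, 29, 47, 27]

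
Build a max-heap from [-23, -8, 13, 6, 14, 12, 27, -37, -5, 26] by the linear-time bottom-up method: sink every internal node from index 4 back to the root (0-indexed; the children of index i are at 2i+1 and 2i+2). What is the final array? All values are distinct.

sift down from index 4:
  14 vs only child 26 at index 9, swap → [-23, -8, 13, 6, 26, 12, 27, -37, -5, 14]
sift down from index 3: already satisfies heap property
sift down from index 2:
  13 vs larger child 27 at index 6, swap → [-23, -8, 27, 6, 26, 12, 13, -37, -5, 14]
sift down from index 1:
  -8 vs larger child 26 at index 4, swap → [-23, 26, 27, 6, -8, 12, 13, -37, -5, 14]
  -8 vs only child 14 at index 9, swap → [-23, 26, 27, 6, 14, 12, 13, -37, -5, -8]
sift down from index 0:
  -23 vs larger child 27 at index 2, swap → [27, 26, -23, 6, 14, 12, 13, -37, -5, -8]
  -23 vs larger child 13 at index 6, swap → [27, 26, 13, 6, 14, 12, -23, -37, -5, -8]

[27, 26, 13, 6, 14, 12, -23, -37, -5, -8]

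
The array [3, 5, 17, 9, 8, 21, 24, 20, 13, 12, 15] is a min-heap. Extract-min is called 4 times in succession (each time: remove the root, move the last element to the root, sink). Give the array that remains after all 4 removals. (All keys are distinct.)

extract-min #1 returns 3:
  remove root 3; move last element 15 to root → [15, 5, 17, 9, 8, 21, 24, 20, 13, 12]
  15 vs smaller child 5 at index 1, swap → [5, 15, 17, 9, 8, 21, 24, 20, 13, 12]
  15 vs smaller child 8 at index 4, swap → [5, 8, 17, 9, 15, 21, 24, 20, 13, 12]
  15 vs only child 12 at index 9, swap → [5, 8, 17, 9, 12, 21, 24, 20, 13, 15]
extract-min #2 returns 5:
  remove root 5; move last element 15 to root → [15, 8, 17, 9, 12, 21, 24, 20, 13]
  15 vs smaller child 8 at index 1, swap → [8, 15, 17, 9, 12, 21, 24, 20, 13]
  15 vs smaller child 9 at index 3, swap → [8, 9, 17, 15, 12, 21, 24, 20, 13]
  15 vs smaller child 13 at index 8, swap → [8, 9, 17, 13, 12, 21, 24, 20, 15]
extract-min #3 returns 8:
  remove root 8; move last element 15 to root → [15, 9, 17, 13, 12, 21, 24, 20]
  15 vs smaller child 9 at index 1, swap → [9, 15, 17, 13, 12, 21, 24, 20]
  15 vs smaller child 12 at index 4, swap → [9, 12, 17, 13, 15, 21, 24, 20]
extract-min #4 returns 9:
  remove root 9; move last element 20 to root → [20, 12, 17, 13, 15, 21, 24]
  20 vs smaller child 12 at index 1, swap → [12, 20, 17, 13, 15, 21, 24]
  20 vs smaller child 13 at index 3, swap → [12, 13, 17, 20, 15, 21, 24]

[12, 13, 17, 20, 15, 21, 24]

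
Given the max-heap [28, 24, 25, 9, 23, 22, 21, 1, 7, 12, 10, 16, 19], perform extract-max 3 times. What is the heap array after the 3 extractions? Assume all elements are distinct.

[23, 16, 22, 9, 12, 19, 21, 1, 7, 10]

extract-max #1 returns 28:
  remove root 28; move last element 19 to root → [19, 24, 25, 9, 23, 22, 21, 1, 7, 12, 10, 16]
  19 vs larger child 25 at index 2, swap → [25, 24, 19, 9, 23, 22, 21, 1, 7, 12, 10, 16]
  19 vs larger child 22 at index 5, swap → [25, 24, 22, 9, 23, 19, 21, 1, 7, 12, 10, 16]
extract-max #2 returns 25:
  remove root 25; move last element 16 to root → [16, 24, 22, 9, 23, 19, 21, 1, 7, 12, 10]
  16 vs larger child 24 at index 1, swap → [24, 16, 22, 9, 23, 19, 21, 1, 7, 12, 10]
  16 vs larger child 23 at index 4, swap → [24, 23, 22, 9, 16, 19, 21, 1, 7, 12, 10]
extract-max #3 returns 24:
  remove root 24; move last element 10 to root → [10, 23, 22, 9, 16, 19, 21, 1, 7, 12]
  10 vs larger child 23 at index 1, swap → [23, 10, 22, 9, 16, 19, 21, 1, 7, 12]
  10 vs larger child 16 at index 4, swap → [23, 16, 22, 9, 10, 19, 21, 1, 7, 12]
  10 vs only child 12 at index 9, swap → [23, 16, 22, 9, 12, 19, 21, 1, 7, 10]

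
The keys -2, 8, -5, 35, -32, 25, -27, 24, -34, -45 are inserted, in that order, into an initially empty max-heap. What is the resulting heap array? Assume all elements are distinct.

Insert -2:
  append -2 at index 0 → [-2] (no swap needed)
Insert 8:
  append 8 at index 1 → [-2, 8]
  8 > parent -2 at index 0, swap → [8, -2]
Insert -5:
  append -5 at index 2 → [8, -2, -5] (no swap needed)
Insert 35:
  append 35 at index 3 → [8, -2, -5, 35]
  35 > parent -2 at index 1, swap → [8, 35, -5, -2]
  35 > parent 8 at index 0, swap → [35, 8, -5, -2]
Insert -32:
  append -32 at index 4 → [35, 8, -5, -2, -32] (no swap needed)
Insert 25:
  append 25 at index 5 → [35, 8, -5, -2, -32, 25]
  25 > parent -5 at index 2, swap → [35, 8, 25, -2, -32, -5]
Insert -27:
  append -27 at index 6 → [35, 8, 25, -2, -32, -5, -27] (no swap needed)
Insert 24:
  append 24 at index 7 → [35, 8, 25, -2, -32, -5, -27, 24]
  24 > parent -2 at index 3, swap → [35, 8, 25, 24, -32, -5, -27, -2]
  24 > parent 8 at index 1, swap → [35, 24, 25, 8, -32, -5, -27, -2]
Insert -34:
  append -34 at index 8 → [35, 24, 25, 8, -32, -5, -27, -2, -34] (no swap needed)
Insert -45:
  append -45 at index 9 → [35, 24, 25, 8, -32, -5, -27, -2, -34, -45] (no swap needed)

[35, 24, 25, 8, -32, -5, -27, -2, -34, -45]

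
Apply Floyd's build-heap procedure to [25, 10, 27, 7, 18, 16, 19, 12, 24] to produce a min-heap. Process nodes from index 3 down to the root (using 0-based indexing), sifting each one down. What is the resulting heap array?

[7, 10, 16, 12, 18, 27, 19, 25, 24]

sift down from index 3: already satisfies heap property
sift down from index 2:
  27 vs smaller child 16 at index 5, swap → [25, 10, 16, 7, 18, 27, 19, 12, 24]
sift down from index 1:
  10 vs smaller child 7 at index 3, swap → [25, 7, 16, 10, 18, 27, 19, 12, 24]
sift down from index 0:
  25 vs smaller child 7 at index 1, swap → [7, 25, 16, 10, 18, 27, 19, 12, 24]
  25 vs smaller child 10 at index 3, swap → [7, 10, 16, 25, 18, 27, 19, 12, 24]
  25 vs smaller child 12 at index 7, swap → [7, 10, 16, 12, 18, 27, 19, 25, 24]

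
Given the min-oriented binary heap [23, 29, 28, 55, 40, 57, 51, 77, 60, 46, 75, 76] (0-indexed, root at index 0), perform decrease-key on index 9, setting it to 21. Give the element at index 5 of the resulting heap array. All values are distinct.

set index 9 from 46 to 21 → [23, 29, 28, 55, 40, 57, 51, 77, 60, 21, 75, 76]
21 < parent 40 at index 4, swap → [23, 29, 28, 55, 21, 57, 51, 77, 60, 40, 75, 76]
21 < parent 29 at index 1, swap → [23, 21, 28, 55, 29, 57, 51, 77, 60, 40, 75, 76]
21 < parent 23 at index 0, swap → [21, 23, 28, 55, 29, 57, 51, 77, 60, 40, 75, 76]
resulting array: [21, 23, 28, 55, 29, 57, 51, 77, 60, 40, 75, 76]

57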